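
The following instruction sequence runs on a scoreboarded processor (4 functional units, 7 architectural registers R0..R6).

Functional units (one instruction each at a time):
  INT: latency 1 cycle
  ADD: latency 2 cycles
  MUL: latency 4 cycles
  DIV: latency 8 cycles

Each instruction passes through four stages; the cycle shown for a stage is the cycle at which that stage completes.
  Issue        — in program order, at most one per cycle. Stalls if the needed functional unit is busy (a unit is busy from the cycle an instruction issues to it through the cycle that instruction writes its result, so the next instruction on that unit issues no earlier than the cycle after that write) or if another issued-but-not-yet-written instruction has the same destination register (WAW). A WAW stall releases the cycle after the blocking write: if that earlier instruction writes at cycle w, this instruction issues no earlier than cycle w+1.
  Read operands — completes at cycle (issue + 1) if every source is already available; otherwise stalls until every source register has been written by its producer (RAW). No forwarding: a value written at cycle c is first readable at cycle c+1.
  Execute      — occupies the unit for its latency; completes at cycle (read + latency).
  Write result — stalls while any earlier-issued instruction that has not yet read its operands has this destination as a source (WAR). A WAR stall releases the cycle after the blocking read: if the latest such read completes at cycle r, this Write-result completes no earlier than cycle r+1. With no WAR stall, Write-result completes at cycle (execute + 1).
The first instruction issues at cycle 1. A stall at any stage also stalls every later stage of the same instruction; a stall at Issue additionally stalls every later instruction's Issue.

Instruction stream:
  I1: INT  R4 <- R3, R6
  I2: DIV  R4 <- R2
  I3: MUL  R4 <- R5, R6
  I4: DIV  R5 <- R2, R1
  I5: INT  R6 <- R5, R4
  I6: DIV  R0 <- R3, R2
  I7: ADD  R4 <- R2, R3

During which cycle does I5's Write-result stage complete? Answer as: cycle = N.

cycle 1: I1 issues→INT
cycle 2: I1 reads
cycle 3: I1 exec-done
cycle 4: I1 writes R4
cycle 5: I2 issues→DIV
cycle 6: I2 reads
cycle 14: I2 exec-done
cycle 15: I2 writes R4
cycle 16: I3 issues→MUL
cycle 17: I3 reads · I4 issues→DIV
cycle 18: I4 reads · I5 issues→INT
cycle 21: I3 exec-done
cycle 22: I3 writes R4
cycle 26: I4 exec-done
cycle 27: I4 writes R5
cycle 28: I5 reads · I6 issues→DIV
cycle 29: I5 exec-done · I6 reads · I7 issues→ADD
cycle 30: I5 writes R6 · I7 reads
cycle 32: I7 exec-done
cycle 33: I7 writes R4
cycle 37: I6 exec-done
cycle 38: I6 writes R0

cycle = 30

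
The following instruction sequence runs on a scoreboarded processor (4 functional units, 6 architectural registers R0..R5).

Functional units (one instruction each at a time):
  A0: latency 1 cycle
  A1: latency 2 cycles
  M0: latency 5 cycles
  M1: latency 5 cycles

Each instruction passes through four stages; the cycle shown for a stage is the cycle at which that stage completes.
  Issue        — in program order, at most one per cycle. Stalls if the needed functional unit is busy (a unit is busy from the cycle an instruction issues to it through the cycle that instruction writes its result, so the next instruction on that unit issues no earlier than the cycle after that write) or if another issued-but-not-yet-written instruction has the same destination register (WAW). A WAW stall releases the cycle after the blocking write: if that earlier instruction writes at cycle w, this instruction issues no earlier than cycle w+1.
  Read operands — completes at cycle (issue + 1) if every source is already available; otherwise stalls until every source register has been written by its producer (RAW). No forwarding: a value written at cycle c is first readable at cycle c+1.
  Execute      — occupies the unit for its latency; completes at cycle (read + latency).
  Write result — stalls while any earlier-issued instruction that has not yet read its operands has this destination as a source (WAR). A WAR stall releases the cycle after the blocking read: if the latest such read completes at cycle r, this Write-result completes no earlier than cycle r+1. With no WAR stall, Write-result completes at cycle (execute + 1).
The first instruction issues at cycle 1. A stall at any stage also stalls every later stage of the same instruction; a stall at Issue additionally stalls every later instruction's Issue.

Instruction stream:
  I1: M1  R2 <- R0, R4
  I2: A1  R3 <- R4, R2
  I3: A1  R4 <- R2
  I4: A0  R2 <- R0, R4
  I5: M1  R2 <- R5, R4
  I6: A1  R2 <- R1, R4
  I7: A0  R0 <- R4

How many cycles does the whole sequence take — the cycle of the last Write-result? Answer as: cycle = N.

cycle 1: I1 issues→M1
cycle 2: I1 reads | I2 issues→A1
cycle 7: I1 exec-done
cycle 8: I1 writes R2
cycle 9: I2 reads
cycle 11: I2 exec-done
cycle 12: I2 writes R3
cycle 13: I3 issues→A1
cycle 14: I3 reads | I4 issues→A0
cycle 16: I3 exec-done
cycle 17: I3 writes R4
cycle 18: I4 reads
cycle 19: I4 exec-done
cycle 20: I4 writes R2
cycle 21: I5 issues→M1
cycle 22: I5 reads
cycle 27: I5 exec-done
cycle 28: I5 writes R2
cycle 29: I6 issues→A1
cycle 30: I6 reads | I7 issues→A0
cycle 31: I7 reads
cycle 32: I6 exec-done | I7 exec-done
cycle 33: I6 writes R2 | I7 writes R0

cycle = 33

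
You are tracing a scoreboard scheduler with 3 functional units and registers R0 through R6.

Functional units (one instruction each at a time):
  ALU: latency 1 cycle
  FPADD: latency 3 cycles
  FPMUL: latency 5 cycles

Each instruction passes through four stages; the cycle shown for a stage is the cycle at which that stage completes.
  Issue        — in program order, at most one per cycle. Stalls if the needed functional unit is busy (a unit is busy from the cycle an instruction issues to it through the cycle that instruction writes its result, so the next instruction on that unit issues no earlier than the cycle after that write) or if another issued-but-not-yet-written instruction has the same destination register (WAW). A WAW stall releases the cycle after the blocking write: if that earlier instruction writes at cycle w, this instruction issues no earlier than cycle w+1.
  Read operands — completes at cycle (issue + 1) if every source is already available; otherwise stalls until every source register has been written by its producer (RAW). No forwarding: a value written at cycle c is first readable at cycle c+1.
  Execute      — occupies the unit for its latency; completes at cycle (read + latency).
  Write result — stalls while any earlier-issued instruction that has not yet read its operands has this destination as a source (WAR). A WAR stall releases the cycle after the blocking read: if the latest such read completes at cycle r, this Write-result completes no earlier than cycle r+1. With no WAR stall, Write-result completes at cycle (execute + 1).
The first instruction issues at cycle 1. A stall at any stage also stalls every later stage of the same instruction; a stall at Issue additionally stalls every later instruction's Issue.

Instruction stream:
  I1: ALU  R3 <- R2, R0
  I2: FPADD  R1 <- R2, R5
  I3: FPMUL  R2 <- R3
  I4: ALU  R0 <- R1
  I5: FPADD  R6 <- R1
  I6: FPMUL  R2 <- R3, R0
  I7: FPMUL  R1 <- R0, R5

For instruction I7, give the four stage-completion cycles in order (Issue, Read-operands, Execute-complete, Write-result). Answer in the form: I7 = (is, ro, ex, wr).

I7 = (20, 21, 26, 27)

c1: I1 dispatched to ALU
c2: I1 operands ready · I2 dispatched to FPADD
c3: I1 complete · I2 operands ready · I3 dispatched to FPMUL
c4: R3←I1
c5: I3 operands ready · I4 dispatched to ALU
c6: I2 complete
c7: R1←I2
c8: I4 operands ready · I5 dispatched to FPADD
c9: I4 complete · I5 operands ready
c10: I3 complete · R0←I4
c11: R2←I3
c12: I5 complete · I6 dispatched to FPMUL
c13: R6←I5 · I6 operands ready
c18: I6 complete
c19: R2←I6
c20: I7 dispatched to FPMUL
c21: I7 operands ready
c26: I7 complete
c27: R1←I7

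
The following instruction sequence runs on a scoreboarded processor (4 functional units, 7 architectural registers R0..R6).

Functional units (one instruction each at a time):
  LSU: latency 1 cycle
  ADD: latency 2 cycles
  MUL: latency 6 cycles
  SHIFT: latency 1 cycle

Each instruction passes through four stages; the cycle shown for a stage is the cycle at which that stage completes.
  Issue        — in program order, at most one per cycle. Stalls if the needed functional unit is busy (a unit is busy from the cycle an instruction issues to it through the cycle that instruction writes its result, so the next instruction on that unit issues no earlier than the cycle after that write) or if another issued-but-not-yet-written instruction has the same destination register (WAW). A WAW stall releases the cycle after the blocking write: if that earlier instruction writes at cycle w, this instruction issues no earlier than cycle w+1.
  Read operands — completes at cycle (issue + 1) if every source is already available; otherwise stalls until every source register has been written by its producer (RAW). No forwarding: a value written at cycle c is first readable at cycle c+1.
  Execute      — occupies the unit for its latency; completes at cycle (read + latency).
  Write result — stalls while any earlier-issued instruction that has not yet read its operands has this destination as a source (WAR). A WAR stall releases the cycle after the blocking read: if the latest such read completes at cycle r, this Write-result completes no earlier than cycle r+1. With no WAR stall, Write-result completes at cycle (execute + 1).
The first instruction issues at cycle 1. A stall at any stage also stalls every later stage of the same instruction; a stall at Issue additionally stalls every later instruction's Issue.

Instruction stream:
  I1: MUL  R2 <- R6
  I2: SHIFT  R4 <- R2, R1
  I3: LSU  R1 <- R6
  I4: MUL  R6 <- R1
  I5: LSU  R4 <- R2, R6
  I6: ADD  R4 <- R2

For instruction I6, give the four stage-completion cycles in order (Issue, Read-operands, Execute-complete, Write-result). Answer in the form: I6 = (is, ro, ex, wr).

I6 = (23, 24, 26, 27)

[1] I1 dispatched to MUL
[2] I1 operands ready · I2 dispatched to SHIFT
[3] I3 dispatched to LSU
[4] I3 operands ready
[5] I3 complete
[8] I1 complete
[9] R2←I1
[10] I2 operands ready · I4 dispatched to MUL
[11] I2 complete · R1←I3
[12] R4←I2 · I4 operands ready
[13] I5 dispatched to LSU
[18] I4 complete
[19] R6←I4
[20] I5 operands ready
[21] I5 complete
[22] R4←I5
[23] I6 dispatched to ADD
[24] I6 operands ready
[26] I6 complete
[27] R4←I6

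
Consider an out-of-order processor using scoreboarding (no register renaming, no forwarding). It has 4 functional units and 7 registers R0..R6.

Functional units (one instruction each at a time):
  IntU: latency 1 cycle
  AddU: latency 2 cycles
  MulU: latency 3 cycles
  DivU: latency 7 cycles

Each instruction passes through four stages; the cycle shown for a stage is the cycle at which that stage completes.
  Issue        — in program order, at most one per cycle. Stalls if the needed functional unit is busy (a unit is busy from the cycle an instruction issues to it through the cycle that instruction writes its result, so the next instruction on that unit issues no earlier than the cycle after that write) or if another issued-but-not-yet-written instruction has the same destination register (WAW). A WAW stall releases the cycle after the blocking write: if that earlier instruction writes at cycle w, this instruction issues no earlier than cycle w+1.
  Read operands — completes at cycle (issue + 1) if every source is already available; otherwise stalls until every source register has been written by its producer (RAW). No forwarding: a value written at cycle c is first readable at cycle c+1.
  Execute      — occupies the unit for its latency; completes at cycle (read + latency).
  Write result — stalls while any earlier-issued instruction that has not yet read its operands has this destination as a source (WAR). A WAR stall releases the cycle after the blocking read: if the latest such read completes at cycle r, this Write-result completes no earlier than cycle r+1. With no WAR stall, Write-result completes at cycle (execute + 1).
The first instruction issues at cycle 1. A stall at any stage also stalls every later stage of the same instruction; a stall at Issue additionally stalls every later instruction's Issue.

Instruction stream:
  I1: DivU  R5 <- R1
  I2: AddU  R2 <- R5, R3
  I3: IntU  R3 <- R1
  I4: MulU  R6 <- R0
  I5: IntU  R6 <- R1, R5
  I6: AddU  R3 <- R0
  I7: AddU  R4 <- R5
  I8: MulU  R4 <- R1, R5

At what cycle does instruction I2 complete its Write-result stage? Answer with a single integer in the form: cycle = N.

cycle = 14

cycle 1: I1→DivU
cycle 2: I1 RO · I2→AddU
cycle 3: I3→IntU
cycle 4: I3 RO · I4→MulU
cycle 5: I3 EX · I4 RO
cycle 8: I4 EX
cycle 9: I1 EX · I4 WR R6
cycle 10: I1 WR R5
cycle 11: I2 RO
cycle 12: I3 WR R3
cycle 13: I2 EX · I5→IntU
cycle 14: I2 WR R2 · I5 RO
cycle 15: I5 EX · I6→AddU
cycle 16: I5 WR R6 · I6 RO
cycle 18: I6 EX
cycle 19: I6 WR R3
cycle 20: I7→AddU
cycle 21: I7 RO
cycle 23: I7 EX
cycle 24: I7 WR R4
cycle 25: I8→MulU
cycle 26: I8 RO
cycle 29: I8 EX
cycle 30: I8 WR R4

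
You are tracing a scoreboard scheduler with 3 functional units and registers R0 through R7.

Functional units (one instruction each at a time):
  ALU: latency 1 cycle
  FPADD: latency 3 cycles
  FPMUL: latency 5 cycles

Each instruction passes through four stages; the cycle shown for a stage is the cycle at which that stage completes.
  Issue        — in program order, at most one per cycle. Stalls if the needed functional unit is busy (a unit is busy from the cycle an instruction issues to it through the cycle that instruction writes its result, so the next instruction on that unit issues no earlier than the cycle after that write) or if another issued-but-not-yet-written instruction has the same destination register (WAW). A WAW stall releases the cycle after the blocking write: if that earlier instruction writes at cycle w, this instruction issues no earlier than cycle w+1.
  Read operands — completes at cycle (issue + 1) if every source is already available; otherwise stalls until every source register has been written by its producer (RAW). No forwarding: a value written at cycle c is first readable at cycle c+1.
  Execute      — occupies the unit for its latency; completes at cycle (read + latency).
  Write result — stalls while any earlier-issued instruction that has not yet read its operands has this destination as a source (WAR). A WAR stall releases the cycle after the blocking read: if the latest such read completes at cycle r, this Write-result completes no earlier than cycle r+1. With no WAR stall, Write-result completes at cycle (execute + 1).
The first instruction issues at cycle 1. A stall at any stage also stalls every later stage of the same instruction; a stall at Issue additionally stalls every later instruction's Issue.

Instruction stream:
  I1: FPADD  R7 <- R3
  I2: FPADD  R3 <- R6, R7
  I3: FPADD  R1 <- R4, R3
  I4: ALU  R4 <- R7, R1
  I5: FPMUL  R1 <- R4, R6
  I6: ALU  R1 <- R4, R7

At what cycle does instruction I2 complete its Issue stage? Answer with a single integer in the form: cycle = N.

I1: IS=1 RO=2 EX=5 WR=6
I2: IS=7 RO=8 EX=11 WR=12  [struct: FPADD busy until I1 writes@6]
I3: IS=13 RO=14 EX=17 WR=18  [struct: FPADD busy until I2 writes@12]
I4: IS=14 RO=19 EX=20 WR=21  [RAW R1: wait I3 write@18]
I5: IS=19 RO=22 EX=27 WR=28  [WAW R1: wait I3 write@18; RAW R4: wait I4 write@21]
I6: IS=29 RO=30 EX=31 WR=32  [WAW R1: wait I5 write@28]

cycle = 7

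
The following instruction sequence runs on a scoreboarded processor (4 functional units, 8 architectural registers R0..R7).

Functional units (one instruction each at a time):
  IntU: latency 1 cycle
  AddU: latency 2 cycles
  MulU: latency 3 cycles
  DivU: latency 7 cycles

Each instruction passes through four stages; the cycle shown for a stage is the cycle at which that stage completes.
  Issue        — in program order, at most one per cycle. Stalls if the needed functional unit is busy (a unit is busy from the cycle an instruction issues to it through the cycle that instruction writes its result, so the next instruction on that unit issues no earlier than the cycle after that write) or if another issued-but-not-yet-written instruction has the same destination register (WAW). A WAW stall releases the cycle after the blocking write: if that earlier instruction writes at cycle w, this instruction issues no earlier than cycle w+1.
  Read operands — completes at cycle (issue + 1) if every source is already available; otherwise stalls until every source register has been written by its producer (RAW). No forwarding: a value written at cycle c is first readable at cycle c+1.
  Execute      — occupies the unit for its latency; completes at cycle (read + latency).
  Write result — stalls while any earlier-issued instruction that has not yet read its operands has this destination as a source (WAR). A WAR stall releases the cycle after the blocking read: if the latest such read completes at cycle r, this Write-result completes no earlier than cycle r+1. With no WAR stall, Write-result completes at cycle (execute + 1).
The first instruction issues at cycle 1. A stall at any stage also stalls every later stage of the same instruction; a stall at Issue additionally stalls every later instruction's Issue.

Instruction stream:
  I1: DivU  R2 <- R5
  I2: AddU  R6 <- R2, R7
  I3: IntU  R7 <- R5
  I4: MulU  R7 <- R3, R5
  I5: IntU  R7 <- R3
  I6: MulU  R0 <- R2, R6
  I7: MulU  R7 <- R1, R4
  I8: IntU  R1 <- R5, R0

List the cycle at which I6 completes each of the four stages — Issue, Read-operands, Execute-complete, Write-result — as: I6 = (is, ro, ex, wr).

I6 = (20, 21, 24, 25)

t=1  I1 issues→DivU
t=2  I1 reads · I2 issues→AddU
t=3  I3 issues→IntU
t=4  I3 reads
t=5  I3 exec-done
t=9  I1 exec-done
t=10  I1 writes R2
t=11  I2 reads
t=12  I3 writes R7
t=13  I2 exec-done · I4 issues→MulU
t=14  I2 writes R6 · I4 reads
t=17  I4 exec-done
t=18  I4 writes R7
t=19  I5 issues→IntU
t=20  I5 reads · I6 issues→MulU
t=21  I5 exec-done · I6 reads
t=22  I5 writes R7
t=24  I6 exec-done
t=25  I6 writes R0
t=26  I7 issues→MulU
t=27  I7 reads · I8 issues→IntU
t=28  I8 reads
t=29  I8 exec-done
t=30  I7 exec-done · I8 writes R1
t=31  I7 writes R7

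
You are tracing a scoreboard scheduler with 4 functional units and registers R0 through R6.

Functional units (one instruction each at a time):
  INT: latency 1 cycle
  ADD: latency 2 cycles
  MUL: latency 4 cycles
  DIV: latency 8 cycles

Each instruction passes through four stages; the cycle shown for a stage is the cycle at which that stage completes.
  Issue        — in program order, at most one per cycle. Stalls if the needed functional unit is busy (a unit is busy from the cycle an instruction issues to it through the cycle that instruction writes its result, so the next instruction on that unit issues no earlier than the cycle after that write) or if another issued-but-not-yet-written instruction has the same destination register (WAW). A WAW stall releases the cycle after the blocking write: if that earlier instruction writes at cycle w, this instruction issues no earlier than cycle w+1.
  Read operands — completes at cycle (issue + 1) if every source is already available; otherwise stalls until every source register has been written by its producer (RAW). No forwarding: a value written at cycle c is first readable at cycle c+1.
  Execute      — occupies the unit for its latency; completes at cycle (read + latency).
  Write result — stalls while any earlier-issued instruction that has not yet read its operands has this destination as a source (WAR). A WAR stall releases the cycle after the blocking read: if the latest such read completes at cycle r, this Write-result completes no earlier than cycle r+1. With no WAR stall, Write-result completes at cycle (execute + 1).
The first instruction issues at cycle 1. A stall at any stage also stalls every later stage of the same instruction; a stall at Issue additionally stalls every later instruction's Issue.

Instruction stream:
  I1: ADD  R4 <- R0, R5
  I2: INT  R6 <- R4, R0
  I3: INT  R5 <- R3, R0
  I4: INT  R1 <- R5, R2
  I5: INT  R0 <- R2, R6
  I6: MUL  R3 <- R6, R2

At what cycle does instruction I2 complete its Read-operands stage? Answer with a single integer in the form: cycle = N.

t=1  issue I1 (ADD)
t=2  I1 read-ops · issue I2 (INT)
t=4  I1 finished on ADD
t=5  I1→R4
t=6  I2 read-ops
t=7  I2 finished on INT
t=8  I2→R6
t=9  issue I3 (INT)
t=10  I3 read-ops
t=11  I3 finished on INT
t=12  I3→R5
t=13  issue I4 (INT)
t=14  I4 read-ops
t=15  I4 finished on INT
t=16  I4→R1
t=17  issue I5 (INT)
t=18  I5 read-ops · issue I6 (MUL)
t=19  I5 finished on INT · I6 read-ops
t=20  I5→R0
t=23  I6 finished on MUL
t=24  I6→R3

cycle = 6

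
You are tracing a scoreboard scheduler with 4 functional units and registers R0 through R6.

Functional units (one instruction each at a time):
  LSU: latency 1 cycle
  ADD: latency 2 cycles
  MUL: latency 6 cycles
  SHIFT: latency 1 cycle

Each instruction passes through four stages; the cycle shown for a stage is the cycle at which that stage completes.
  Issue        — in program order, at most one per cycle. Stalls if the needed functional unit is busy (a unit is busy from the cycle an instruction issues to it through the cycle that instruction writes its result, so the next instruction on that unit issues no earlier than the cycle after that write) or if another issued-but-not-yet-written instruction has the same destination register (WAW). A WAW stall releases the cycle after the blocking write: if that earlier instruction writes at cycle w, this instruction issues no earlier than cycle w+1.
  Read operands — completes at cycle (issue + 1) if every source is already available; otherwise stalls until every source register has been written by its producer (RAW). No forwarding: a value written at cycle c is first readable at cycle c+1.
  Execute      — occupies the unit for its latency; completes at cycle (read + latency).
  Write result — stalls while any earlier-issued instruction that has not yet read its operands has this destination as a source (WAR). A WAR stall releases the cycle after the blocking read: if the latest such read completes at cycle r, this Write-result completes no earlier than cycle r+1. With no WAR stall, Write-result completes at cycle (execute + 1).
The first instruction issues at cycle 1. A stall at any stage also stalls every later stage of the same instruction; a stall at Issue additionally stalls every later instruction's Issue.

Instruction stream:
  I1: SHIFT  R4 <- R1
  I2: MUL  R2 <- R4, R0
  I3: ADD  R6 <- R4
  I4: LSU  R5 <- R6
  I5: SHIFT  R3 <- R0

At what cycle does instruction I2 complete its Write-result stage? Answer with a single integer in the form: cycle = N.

cycle = 12

1) issue 1, read 2, done 3, write 4
2) issue 2, read 5, done 11, write 12  <RAW R4: wait I1 write@4>
3) issue 3, read 5, done 7, write 8  <RAW R4: wait I1 write@4>
4) issue 4, read 9, done 10, write 11  <RAW R6: wait I3 write@8>
5) issue 5, read 6, done 7, write 8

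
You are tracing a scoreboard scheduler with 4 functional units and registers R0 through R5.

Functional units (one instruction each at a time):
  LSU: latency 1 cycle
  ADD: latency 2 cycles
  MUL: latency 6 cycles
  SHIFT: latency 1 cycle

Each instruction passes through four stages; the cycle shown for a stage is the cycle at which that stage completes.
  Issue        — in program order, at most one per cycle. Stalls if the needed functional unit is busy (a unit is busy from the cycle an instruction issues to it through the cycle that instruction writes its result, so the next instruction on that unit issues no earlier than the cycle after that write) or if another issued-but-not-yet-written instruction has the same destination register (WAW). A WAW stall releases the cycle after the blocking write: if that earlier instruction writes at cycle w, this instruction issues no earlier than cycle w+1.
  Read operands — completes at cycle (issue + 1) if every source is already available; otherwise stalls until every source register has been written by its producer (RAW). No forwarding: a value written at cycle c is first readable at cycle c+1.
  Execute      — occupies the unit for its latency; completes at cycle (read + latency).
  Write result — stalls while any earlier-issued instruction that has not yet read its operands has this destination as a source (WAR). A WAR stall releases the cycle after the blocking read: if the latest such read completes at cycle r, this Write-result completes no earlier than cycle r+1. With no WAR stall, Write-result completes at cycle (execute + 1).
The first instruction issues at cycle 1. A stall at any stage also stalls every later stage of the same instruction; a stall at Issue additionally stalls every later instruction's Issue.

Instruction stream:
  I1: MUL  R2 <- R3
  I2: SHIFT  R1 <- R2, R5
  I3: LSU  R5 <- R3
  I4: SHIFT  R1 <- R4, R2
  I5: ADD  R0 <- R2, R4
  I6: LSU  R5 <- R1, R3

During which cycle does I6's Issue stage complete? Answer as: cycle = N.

t=1  issue I1 (MUL)
t=2  I1 read-ops, issue I2 (SHIFT)
t=3  issue I3 (LSU)
t=4  I3 read-ops
t=5  I3 finished on LSU
t=8  I1 finished on MUL
t=9  I1→R2
t=10  I2 read-ops
t=11  I2 finished on SHIFT, I3→R5
t=12  I2→R1
t=13  issue I4 (SHIFT)
t=14  I4 read-ops, issue I5 (ADD)
t=15  I4 finished on SHIFT, I5 read-ops, issue I6 (LSU)
t=16  I4→R1
t=17  I5 finished on ADD, I6 read-ops
t=18  I5→R0, I6 finished on LSU
t=19  I6→R5

cycle = 15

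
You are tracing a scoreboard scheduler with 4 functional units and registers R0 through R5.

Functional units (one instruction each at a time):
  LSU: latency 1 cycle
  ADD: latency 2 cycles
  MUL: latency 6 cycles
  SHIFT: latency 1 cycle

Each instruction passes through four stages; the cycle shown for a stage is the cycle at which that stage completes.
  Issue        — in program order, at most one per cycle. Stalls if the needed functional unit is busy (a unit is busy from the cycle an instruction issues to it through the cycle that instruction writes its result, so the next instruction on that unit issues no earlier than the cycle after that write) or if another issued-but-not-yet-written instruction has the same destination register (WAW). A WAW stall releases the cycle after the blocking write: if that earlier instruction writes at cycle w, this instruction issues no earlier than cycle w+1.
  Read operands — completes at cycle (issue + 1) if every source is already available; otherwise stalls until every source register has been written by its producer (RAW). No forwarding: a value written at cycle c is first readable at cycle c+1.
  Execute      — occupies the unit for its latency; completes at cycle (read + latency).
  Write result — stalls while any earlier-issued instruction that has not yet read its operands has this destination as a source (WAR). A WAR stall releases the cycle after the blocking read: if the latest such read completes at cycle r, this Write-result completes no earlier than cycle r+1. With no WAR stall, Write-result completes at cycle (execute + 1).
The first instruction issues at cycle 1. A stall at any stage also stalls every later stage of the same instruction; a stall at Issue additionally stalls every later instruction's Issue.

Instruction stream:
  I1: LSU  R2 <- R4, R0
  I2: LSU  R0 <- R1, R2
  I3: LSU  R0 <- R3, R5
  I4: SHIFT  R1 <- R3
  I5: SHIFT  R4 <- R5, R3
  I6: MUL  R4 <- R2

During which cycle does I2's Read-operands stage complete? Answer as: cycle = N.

cycle = 6

I1 -> (1, 2, 3, 4)
I2 -> (5, 6, 7, 8)  // struct: LSU busy until I1 writes@4
I3 -> (9, 10, 11, 12)  // struct: LSU busy until I2 writes@8
I4 -> (10, 11, 12, 13)
I5 -> (14, 15, 16, 17)  // struct: SHIFT busy until I4 writes@13
I6 -> (18, 19, 25, 26)  // WAW R4: wait I5 write@17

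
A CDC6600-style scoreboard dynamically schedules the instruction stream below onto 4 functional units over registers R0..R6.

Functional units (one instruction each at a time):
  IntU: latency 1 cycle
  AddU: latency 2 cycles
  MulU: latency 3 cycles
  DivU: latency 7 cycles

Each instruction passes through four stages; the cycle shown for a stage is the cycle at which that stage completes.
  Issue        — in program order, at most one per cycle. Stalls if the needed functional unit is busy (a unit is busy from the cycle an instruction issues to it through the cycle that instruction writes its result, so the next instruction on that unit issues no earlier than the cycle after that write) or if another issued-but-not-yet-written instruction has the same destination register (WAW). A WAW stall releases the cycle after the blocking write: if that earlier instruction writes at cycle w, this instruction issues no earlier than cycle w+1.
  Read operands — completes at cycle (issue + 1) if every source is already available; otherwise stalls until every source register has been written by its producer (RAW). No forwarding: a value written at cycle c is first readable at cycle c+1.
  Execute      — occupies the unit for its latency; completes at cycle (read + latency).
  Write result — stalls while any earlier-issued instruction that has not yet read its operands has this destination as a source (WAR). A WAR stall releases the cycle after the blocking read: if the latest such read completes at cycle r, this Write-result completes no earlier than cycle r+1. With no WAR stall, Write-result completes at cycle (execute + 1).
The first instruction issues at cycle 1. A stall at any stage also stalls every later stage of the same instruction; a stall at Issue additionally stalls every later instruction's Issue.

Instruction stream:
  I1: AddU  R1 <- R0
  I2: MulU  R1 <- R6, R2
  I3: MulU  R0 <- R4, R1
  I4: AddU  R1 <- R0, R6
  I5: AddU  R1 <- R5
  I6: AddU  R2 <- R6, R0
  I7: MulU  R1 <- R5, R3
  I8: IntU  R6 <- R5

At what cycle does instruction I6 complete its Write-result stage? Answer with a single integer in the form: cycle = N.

cycle = 31

  I1 | 1 | 2 | 4 | 5
  I2 | 6 | 7 | 10 | 11   WAW R1: wait I1 write@5
  I3 | 12 | 13 | 16 | 17   struct: MulU busy until I2 writes@11
  I4 | 13 | 18 | 20 | 21   RAW R0: wait I3 write@17
  I5 | 22 | 23 | 25 | 26   struct: AddU busy until I4 writes@21
  I6 | 27 | 28 | 30 | 31   struct: AddU busy until I5 writes@26
  I7 | 28 | 29 | 32 | 33
  I8 | 29 | 30 | 31 | 32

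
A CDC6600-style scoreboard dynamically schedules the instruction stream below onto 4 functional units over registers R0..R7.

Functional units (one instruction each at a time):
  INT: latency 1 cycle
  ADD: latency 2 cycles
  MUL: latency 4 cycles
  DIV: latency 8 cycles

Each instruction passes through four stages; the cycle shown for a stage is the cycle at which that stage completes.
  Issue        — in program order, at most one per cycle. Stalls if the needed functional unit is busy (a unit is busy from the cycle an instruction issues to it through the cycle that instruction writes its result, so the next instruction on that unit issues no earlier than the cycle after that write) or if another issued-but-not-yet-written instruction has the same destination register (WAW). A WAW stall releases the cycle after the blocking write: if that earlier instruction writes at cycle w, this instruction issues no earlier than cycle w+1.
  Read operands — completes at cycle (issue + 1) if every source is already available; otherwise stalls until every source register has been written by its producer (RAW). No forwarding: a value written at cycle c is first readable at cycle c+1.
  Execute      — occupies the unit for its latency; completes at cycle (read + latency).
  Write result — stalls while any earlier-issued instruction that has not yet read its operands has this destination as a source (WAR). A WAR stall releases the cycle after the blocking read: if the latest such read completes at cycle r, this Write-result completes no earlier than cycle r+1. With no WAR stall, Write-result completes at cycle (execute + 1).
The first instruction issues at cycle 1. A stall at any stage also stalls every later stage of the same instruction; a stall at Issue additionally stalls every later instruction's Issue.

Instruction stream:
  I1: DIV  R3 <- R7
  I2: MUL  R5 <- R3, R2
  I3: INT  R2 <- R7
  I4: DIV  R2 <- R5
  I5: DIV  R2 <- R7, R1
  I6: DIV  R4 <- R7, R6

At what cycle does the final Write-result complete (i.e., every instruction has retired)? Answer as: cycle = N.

cycle = 49

1) issue 1, read 2, done 10, write 11
2) issue 2, read 12, done 16, write 17  <RAW R3: wait I1 write@11>
3) issue 3, read 4, done 5, write 13  <WAR R2: wait I2 read@12>
4) issue 14, read 18, done 26, write 27  <WAW R2: wait I3 write@13 / RAW R5: wait I2 write@17>
5) issue 28, read 29, done 37, write 38  <struct: DIV busy until I4 writes@27>
6) issue 39, read 40, done 48, write 49  <struct: DIV busy until I5 writes@38>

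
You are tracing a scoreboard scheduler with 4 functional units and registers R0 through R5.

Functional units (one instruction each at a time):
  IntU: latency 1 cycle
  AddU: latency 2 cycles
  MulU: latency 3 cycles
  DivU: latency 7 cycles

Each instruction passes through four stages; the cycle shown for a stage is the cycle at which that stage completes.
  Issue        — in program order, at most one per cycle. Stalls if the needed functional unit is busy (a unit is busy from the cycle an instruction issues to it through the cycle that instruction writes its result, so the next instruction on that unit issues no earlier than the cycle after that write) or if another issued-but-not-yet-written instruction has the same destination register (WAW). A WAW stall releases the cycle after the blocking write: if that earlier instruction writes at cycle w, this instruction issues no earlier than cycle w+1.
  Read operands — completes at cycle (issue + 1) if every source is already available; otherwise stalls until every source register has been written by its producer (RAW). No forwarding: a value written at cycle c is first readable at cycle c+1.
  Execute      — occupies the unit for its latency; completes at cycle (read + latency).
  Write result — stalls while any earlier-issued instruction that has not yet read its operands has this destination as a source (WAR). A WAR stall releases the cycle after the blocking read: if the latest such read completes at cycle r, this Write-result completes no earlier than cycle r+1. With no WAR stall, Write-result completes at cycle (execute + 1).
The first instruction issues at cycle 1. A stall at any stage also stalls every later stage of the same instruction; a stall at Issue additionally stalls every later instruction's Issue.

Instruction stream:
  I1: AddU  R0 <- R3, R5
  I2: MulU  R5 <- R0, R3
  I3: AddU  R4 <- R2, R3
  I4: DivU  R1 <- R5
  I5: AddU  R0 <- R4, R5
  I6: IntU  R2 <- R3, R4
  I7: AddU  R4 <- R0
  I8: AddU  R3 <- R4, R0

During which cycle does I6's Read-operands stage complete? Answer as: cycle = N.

cycle = 13

t=1  I1→AddU
t=2  I1 RO, I2→MulU
t=4  I1 EX
t=5  I1 WR R0
t=6  I2 RO, I3→AddU
t=7  I3 RO, I4→DivU
t=9  I2 EX, I3 EX
t=10  I2 WR R5, I3 WR R4
t=11  I4 RO, I5→AddU
t=12  I5 RO, I6→IntU
t=13  I6 RO
t=14  I5 EX, I6 EX
t=15  I5 WR R0, I6 WR R2
t=16  I7→AddU
t=17  I7 RO
t=18  I4 EX
t=19  I4 WR R1, I7 EX
t=20  I7 WR R4
t=21  I8→AddU
t=22  I8 RO
t=24  I8 EX
t=25  I8 WR R3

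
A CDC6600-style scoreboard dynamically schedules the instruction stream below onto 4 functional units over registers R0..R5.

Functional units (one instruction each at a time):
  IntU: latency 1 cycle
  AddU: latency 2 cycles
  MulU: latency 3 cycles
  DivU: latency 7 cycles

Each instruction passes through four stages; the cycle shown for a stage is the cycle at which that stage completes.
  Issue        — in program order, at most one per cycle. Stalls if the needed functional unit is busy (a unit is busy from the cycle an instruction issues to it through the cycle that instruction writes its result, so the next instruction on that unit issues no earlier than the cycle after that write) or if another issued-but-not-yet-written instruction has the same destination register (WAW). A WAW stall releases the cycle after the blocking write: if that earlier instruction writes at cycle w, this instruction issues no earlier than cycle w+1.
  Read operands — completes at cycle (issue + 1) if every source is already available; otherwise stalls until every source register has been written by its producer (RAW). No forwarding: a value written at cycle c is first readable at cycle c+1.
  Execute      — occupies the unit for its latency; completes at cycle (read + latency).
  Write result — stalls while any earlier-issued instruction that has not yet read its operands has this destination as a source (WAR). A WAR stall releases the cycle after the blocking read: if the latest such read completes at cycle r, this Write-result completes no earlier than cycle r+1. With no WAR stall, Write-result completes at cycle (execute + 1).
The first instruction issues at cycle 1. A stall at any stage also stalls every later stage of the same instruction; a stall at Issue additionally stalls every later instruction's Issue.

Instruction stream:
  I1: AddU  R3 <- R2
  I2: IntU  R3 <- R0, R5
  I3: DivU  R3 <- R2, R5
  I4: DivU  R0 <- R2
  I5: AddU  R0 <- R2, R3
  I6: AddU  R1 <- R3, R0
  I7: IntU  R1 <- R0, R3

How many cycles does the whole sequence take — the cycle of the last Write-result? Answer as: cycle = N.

cycle = 43

I1 -> (1, 2, 4, 5)
I2 -> (6, 7, 8, 9)  // WAW R3: wait I1 write@5
I3 -> (10, 11, 18, 19)  // WAW R3: wait I2 write@9
I4 -> (20, 21, 28, 29)  // struct: DivU busy until I3 writes@19
I5 -> (30, 31, 33, 34)  // WAW R0: wait I4 write@29
I6 -> (35, 36, 38, 39)  // struct: AddU busy until I5 writes@34
I7 -> (40, 41, 42, 43)  // WAW R1: wait I6 write@39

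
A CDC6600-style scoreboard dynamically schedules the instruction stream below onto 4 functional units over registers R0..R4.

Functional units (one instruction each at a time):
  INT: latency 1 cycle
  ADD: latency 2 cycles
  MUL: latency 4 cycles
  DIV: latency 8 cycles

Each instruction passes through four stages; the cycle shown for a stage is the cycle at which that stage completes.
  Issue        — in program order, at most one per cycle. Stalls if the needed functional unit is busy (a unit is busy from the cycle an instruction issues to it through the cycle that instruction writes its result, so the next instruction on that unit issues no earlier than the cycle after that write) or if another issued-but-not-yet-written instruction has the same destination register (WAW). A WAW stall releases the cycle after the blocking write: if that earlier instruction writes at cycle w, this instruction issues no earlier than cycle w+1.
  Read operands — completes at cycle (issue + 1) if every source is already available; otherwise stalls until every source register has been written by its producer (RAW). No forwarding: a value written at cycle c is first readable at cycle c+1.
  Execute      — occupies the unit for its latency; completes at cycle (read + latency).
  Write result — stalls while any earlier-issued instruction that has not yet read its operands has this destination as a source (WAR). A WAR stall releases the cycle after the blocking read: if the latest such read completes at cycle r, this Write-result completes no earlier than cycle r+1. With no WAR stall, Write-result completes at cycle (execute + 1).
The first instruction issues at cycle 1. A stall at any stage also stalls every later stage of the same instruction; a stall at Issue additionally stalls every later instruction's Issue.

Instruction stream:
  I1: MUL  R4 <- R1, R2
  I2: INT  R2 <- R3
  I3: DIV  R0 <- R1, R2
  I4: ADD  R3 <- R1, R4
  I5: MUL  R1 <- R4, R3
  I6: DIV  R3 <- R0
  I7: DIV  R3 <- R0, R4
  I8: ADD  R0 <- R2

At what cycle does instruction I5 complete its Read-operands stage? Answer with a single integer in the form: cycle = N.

[1] issue I1 (MUL)
[2] I1 read-ops | issue I2 (INT)
[3] I2 read-ops | issue I3 (DIV)
[4] I2 finished on INT | issue I4 (ADD)
[5] I2→R2
[6] I1 finished on MUL | I3 read-ops
[7] I1→R4
[8] I4 read-ops | issue I5 (MUL)
[10] I4 finished on ADD
[11] I4→R3
[12] I5 read-ops
[14] I3 finished on DIV
[15] I3→R0
[16] I5 finished on MUL | issue I6 (DIV)
[17] I5→R1 | I6 read-ops
[25] I6 finished on DIV
[26] I6→R3
[27] issue I7 (DIV)
[28] I7 read-ops | issue I8 (ADD)
[29] I8 read-ops
[31] I8 finished on ADD
[32] I8→R0
[36] I7 finished on DIV
[37] I7→R3

cycle = 12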